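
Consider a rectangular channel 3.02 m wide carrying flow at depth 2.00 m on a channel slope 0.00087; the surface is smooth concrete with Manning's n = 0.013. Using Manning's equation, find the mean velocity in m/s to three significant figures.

A = b·y = 3.02 × 2.00 = 6.040 m²
P = b + 2y = 3.02 + 2×2.00 = 7.020 m
R = A/P = 6.040/7.020 = 0.8604 m
Q = (1/n)·A·R^(2/3)·S^(1/2) = (1/0.013) × 6.040 × 0.8604^(2/3) × 0.00087^(1/2) = 12.40 m³/s
V = Q/A = 12.40/6.040 = 2.052 m/s

2.05 m/s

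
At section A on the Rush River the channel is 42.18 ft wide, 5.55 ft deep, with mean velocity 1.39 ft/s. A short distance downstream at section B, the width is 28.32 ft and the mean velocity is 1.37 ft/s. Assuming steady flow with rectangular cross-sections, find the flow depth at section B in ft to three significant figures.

Q = A₁V₁ = (42.18×5.55) × 1.39 = 325.4 ft³/s
d₂ = Q/(b₂ V₂) = 325.4/(28.32×1.37) = 8.387 ft

8.39 ft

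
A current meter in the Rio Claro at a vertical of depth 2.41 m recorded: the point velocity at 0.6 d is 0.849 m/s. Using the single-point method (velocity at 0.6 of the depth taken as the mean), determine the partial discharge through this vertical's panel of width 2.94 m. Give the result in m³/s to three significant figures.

v̄ = v₀.₆ = 0.849 m/s
q = v̄ × d × w = 0.8490 × 2.41 × 2.94 = 6.016 m³/s

6.02 m³/s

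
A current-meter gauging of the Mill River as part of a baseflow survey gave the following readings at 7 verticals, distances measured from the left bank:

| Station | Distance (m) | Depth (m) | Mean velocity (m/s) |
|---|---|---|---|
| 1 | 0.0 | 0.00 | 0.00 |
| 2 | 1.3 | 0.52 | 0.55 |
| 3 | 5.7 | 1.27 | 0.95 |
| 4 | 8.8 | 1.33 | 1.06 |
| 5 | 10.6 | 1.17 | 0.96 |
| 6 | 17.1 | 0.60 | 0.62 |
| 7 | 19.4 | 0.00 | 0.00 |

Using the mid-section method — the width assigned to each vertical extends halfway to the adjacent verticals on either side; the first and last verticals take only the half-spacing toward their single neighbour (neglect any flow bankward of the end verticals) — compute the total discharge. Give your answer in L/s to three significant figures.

w_2 = (5.7 − 0.0)/2 = 2.85 m; q_2 = 0.55 × 0.52 × 2.85 = 0.8151 m³/s
w_3 = (8.8 − 1.3)/2 = 3.75 m; q_3 = 0.95 × 1.27 × 3.75 = 4.524 m³/s
w_4 = (10.6 − 5.7)/2 = 2.45 m; q_4 = 1.06 × 1.33 × 2.45 = 3.454 m³/s
w_5 = (17.1 − 8.8)/2 = 4.15 m; q_5 = 0.96 × 1.17 × 4.15 = 4.661 m³/s
w_6 = (19.4 − 10.6)/2 = 4.4 m; q_6 = 0.62 × 0.60 × 4.4 = 1.637 m³/s
Stations 1, 7 contribute zero (depth or velocity is 0).
Q = Σ qᵢ = 15.09 m³/s
= 15.09 × 1000 = 15090 L/s

15100 L/s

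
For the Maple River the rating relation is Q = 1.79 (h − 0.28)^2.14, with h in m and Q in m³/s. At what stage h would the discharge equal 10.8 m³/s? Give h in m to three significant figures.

2.60 m

h − h₀ = (Q/C)^(1/b) = (10.8/1.79)^(1/2.14) = 2.316 m
h = 0.28 + 2.316 = 2.596 m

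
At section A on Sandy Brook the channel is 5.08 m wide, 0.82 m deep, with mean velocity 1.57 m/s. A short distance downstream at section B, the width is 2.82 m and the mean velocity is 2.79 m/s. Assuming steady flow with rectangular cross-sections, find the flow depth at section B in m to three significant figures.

Q = A₁V₁ = (5.08×0.82) × 1.57 = 6.540 m³/s
d₂ = Q/(b₂ V₂) = 6.540/(2.82×2.79) = 0.8312 m

0.831 m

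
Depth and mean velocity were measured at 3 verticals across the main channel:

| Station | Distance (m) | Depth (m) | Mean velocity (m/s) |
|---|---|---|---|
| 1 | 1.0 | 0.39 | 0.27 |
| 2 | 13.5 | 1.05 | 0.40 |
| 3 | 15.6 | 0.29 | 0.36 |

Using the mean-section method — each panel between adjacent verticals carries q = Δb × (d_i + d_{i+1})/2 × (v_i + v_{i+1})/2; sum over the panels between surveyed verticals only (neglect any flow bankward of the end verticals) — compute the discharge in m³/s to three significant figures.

3.55 m³/s

Panel 1-2: Δb = 12.5 m, d̄ = (0.39+1.05)/2 = 0.72, v̄ = (0.27+0.40)/2 = 0.335 → q = 12.5×0.72×0.335 = 3.015 m³/s
Panel 2-3: Δb = 2.1 m, d̄ = (1.05+0.29)/2 = 0.67, v̄ = (0.40+0.36)/2 = 0.38 → q = 2.1×0.67×0.38 = 0.5347 m³/s
Q = Σ q = 3.550 m³/s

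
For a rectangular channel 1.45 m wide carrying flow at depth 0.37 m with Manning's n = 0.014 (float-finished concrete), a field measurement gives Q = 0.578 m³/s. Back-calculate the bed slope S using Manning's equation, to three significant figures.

0.00148

A = b·y = 1.45 × 0.37 = 0.5365 m²
P = b + 2y = 1.45 + 2×0.37 = 2.190 m
R = A/P = 0.5365/2.190 = 0.2450 m
S = (Q·n / (1·A·R^(2/3)))² = (0.578×0.014 / (1×0.5365×0.3915))² = 0.001484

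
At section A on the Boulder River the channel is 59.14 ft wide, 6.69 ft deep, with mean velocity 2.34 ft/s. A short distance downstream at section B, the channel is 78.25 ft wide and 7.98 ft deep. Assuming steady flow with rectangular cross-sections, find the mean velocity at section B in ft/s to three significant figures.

1.48 ft/s

Q = A₁V₁ = (59.14×6.69) × 2.34 = 925.8 ft³/s
A₂ = 78.25 × 7.98 = 624.4 ft²
V₂ = Q/A₂ = 925.8/624.4 = 1.483 ft/s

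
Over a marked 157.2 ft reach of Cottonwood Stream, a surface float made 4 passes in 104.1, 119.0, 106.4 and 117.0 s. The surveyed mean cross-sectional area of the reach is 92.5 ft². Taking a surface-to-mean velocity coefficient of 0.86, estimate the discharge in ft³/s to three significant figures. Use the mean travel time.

t̄ = (104.1 + 119.0 + 106.4 + 117.0) / 4 = 111.625 s
v_surface = L / t̄ = 157.2 / 111.625 = 1.408 ft/s
v_mean = 0.86 × 1.408 = 1.211 ft/s
Q = A × v_mean = 92.5 × 1.211 = 112.0 ft³/s

112 ft³/s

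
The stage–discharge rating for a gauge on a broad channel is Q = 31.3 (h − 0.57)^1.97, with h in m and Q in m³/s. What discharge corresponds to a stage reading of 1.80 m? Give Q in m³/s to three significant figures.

47.1 m³/s

Q = 31.3 × (1.80 − 0.57)^1.97 = 31.3 × 1.23^1.97 = 47.06 m³/s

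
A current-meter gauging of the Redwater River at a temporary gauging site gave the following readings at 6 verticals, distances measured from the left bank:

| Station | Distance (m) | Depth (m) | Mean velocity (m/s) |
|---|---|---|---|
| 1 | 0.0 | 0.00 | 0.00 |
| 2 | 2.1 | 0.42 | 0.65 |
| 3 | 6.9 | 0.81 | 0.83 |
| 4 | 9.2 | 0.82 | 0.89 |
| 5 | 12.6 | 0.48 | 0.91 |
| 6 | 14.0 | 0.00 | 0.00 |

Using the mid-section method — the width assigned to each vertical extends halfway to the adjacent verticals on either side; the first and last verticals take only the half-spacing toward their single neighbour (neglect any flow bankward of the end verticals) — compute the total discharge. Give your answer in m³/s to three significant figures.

6.46 m³/s

w_2 = (6.9 − 0.0)/2 = 3.45 m; q_2 = 0.65 × 0.42 × 3.45 = 0.9419 m³/s
w_3 = (9.2 − 2.1)/2 = 3.55 m; q_3 = 0.83 × 0.81 × 3.55 = 2.387 m³/s
w_4 = (12.6 − 6.9)/2 = 2.85 m; q_4 = 0.89 × 0.82 × 2.85 = 2.080 m³/s
w_5 = (14.0 − 9.2)/2 = 2.4 m; q_5 = 0.91 × 0.48 × 2.4 = 1.048 m³/s
Stations 1, 6 contribute zero (depth or velocity is 0).
Q = Σ qᵢ = 6.457 m³/s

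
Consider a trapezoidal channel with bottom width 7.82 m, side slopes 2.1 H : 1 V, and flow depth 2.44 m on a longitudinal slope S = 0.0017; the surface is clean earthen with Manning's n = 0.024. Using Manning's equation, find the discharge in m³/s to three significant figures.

75.7 m³/s

A = (b + z·y)·y = (7.82 + 2.1×2.44)×2.44 = 31.58 m²
P = b + 2y√(1+z²) = 7.82 + 2×2.44×√(1+2.1²) = 19.17 m
R = A/P = 31.58/19.17 = 1.647 m
Q = (1/n)·A·R^(2/3)·S^(1/2) = (1/0.024) × 31.58 × 1.647^(2/3) × 0.0017^(1/2) = 75.69 m³/s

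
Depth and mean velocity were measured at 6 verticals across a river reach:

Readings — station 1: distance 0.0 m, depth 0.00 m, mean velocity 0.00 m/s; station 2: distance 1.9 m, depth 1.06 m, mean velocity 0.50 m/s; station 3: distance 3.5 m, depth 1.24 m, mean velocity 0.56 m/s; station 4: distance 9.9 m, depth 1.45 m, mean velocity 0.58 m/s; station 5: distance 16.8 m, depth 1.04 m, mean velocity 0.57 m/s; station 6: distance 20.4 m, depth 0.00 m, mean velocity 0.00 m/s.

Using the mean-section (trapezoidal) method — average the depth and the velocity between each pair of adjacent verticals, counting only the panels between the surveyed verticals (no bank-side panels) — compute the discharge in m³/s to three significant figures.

11.6 m³/s

Panel 1-2: Δb = 1.9 m, d̄ = (0.00+1.06)/2 = 0.53, v̄ = (0.00+0.50)/2 = 0.25 → q = 1.9×0.53×0.25 = 0.2518 m³/s
Panel 2-3: Δb = 1.6 m, d̄ = (1.06+1.24)/2 = 1.15, v̄ = (0.50+0.56)/2 = 0.53 → q = 1.6×1.15×0.53 = 0.9752 m³/s
Panel 3-4: Δb = 6.4 m, d̄ = (1.24+1.45)/2 = 1.345, v̄ = (0.56+0.58)/2 = 0.57 → q = 6.4×1.345×0.57 = 4.907 m³/s
Panel 4-5: Δb = 6.9 m, d̄ = (1.45+1.04)/2 = 1.245, v̄ = (0.58+0.57)/2 = 0.575 → q = 6.9×1.245×0.575 = 4.940 m³/s
Panel 5-6: Δb = 3.6 m, d̄ = (1.04+0.00)/2 = 0.52, v̄ = (0.57+0.00)/2 = 0.285 → q = 3.6×0.52×0.285 = 0.5335 m³/s
Q = Σ q = 11.61 m³/s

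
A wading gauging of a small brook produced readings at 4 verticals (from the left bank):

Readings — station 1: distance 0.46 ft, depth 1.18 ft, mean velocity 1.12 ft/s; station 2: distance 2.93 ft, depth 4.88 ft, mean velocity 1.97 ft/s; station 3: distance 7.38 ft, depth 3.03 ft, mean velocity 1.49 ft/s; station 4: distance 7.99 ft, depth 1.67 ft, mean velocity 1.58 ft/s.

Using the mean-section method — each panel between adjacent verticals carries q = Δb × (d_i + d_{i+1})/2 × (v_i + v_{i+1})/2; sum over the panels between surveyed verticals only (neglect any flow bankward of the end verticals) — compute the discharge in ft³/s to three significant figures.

44.2 ft³/s

Panel 1-2: Δb = 2.47 ft, d̄ = (1.18+4.88)/2 = 3.03, v̄ = (1.12+1.97)/2 = 1.545 → q = 2.47×3.03×1.545 = 11.56 ft³/s
Panel 2-3: Δb = 4.45 ft, d̄ = (4.88+3.03)/2 = 3.955, v̄ = (1.97+1.49)/2 = 1.73 → q = 4.45×3.955×1.73 = 30.45 ft³/s
Panel 3-4: Δb = 0.61 ft, d̄ = (3.03+1.67)/2 = 2.35, v̄ = (1.49+1.58)/2 = 1.535 → q = 0.61×2.35×1.535 = 2.200 ft³/s
Q = Σ q = 44.21 ft³/s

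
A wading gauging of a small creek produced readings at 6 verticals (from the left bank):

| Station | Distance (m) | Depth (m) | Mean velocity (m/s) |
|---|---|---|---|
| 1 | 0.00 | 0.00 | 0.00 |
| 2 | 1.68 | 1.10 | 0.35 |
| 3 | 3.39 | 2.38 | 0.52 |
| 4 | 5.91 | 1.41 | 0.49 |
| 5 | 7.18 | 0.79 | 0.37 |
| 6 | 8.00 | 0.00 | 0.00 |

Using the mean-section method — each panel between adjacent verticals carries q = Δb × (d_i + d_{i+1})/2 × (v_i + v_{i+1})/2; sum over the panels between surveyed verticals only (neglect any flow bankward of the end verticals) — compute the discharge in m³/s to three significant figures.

Panel 1-2: Δb = 1.68 m, d̄ = (0.00+1.10)/2 = 0.55, v̄ = (0.00+0.35)/2 = 0.175 → q = 1.68×0.55×0.175 = 0.1617 m³/s
Panel 2-3: Δb = 1.71 m, d̄ = (1.10+2.38)/2 = 1.74, v̄ = (0.35+0.52)/2 = 0.435 → q = 1.71×1.74×0.435 = 1.294 m³/s
Panel 3-4: Δb = 2.52 m, d̄ = (2.38+1.41)/2 = 1.895, v̄ = (0.52+0.49)/2 = 0.505 → q = 2.52×1.895×0.505 = 2.412 m³/s
Panel 4-5: Δb = 1.27 m, d̄ = (1.41+0.79)/2 = 1.1, v̄ = (0.49+0.37)/2 = 0.43 → q = 1.27×1.1×0.43 = 0.6007 m³/s
Panel 5-6: Δb = 0.82 m, d̄ = (0.79+0.00)/2 = 0.395, v̄ = (0.37+0.00)/2 = 0.185 → q = 0.82×0.395×0.185 = 0.05992 m³/s
Q = Σ q = 4.528 m³/s

4.53 m³/s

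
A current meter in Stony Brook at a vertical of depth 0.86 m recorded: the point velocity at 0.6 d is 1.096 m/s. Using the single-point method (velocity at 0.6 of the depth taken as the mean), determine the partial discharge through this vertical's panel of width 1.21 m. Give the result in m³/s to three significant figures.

1.14 m³/s

v̄ = v₀.₆ = 1.096 m/s
q = v̄ × d × w = 1.096 × 0.86 × 1.21 = 1.140 m³/s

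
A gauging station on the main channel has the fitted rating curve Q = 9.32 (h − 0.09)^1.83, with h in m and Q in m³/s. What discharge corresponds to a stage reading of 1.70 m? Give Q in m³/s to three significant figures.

Q = 9.32 × (1.70 − 0.09)^1.83 = 9.32 × 1.61^1.83 = 22.28 m³/s

22.3 m³/s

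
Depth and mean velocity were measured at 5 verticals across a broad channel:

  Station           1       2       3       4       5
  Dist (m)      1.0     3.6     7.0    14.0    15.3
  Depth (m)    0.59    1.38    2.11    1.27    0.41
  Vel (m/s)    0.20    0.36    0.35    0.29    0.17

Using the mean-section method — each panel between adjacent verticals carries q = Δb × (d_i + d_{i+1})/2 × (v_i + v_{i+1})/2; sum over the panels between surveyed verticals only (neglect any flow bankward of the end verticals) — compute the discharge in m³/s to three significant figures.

6.86 m³/s

Panel 1-2: Δb = 2.6 m, d̄ = (0.59+1.38)/2 = 0.985, v̄ = (0.20+0.36)/2 = 0.28 → q = 2.6×0.985×0.28 = 0.7171 m³/s
Panel 2-3: Δb = 3.4 m, d̄ = (1.38+2.11)/2 = 1.745, v̄ = (0.36+0.35)/2 = 0.355 → q = 3.4×1.745×0.355 = 2.106 m³/s
Panel 3-4: Δb = 7 m, d̄ = (2.11+1.27)/2 = 1.69, v̄ = (0.35+0.29)/2 = 0.32 → q = 7×1.69×0.32 = 3.786 m³/s
Panel 4-5: Δb = 1.3 m, d̄ = (1.27+0.41)/2 = 0.84, v̄ = (0.29+0.17)/2 = 0.23 → q = 1.3×0.84×0.23 = 0.2512 m³/s
Q = Σ q = 6.860 m³/s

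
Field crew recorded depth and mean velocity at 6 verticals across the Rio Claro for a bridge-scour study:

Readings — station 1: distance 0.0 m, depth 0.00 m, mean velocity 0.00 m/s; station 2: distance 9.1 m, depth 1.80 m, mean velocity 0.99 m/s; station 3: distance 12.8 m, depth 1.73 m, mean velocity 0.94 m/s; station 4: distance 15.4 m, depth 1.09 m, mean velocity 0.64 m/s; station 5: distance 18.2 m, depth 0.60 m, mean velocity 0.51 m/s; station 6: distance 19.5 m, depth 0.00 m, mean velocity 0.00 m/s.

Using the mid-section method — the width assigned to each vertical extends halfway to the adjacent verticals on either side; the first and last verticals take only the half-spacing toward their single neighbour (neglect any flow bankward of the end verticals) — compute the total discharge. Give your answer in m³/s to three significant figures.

w_2 = (12.8 − 0.0)/2 = 6.4 m; q_2 = 0.99 × 1.80 × 6.4 = 11.40 m³/s
w_3 = (15.4 − 9.1)/2 = 3.15 m; q_3 = 0.94 × 1.73 × 3.15 = 5.123 m³/s
w_4 = (18.2 − 12.8)/2 = 2.7 m; q_4 = 0.64 × 1.09 × 2.7 = 1.884 m³/s
w_5 = (19.5 − 15.4)/2 = 2.05 m; q_5 = 0.51 × 0.60 × 2.05 = 0.6273 m³/s
Stations 1, 6 contribute zero (depth or velocity is 0).
Q = Σ qᵢ = 19.04 m³/s

19.0 m³/s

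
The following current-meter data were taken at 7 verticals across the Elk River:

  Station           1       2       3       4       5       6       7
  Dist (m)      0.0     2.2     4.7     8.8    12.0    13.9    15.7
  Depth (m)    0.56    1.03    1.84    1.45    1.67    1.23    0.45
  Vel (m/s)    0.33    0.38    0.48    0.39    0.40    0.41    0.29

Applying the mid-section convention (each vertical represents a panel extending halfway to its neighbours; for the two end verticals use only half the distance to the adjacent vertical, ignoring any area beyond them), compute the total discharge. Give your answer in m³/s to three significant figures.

w_1 = (2.2 − 0.0)/2 = 1.1 m; q_1 = 0.33 × 0.56 × 1.1 = 0.2033 m³/s
w_2 = (4.7 − 0.0)/2 = 2.35 m; q_2 = 0.38 × 1.03 × 2.35 = 0.9198 m³/s
w_3 = (8.8 − 2.2)/2 = 3.3 m; q_3 = 0.48 × 1.84 × 3.3 = 2.915 m³/s
w_4 = (12.0 − 4.7)/2 = 3.65 m; q_4 = 0.39 × 1.45 × 3.65 = 2.064 m³/s
w_5 = (13.9 − 8.8)/2 = 2.55 m; q_5 = 0.40 × 1.67 × 2.55 = 1.703 m³/s
w_6 = (15.7 − 12.0)/2 = 1.85 m; q_6 = 0.41 × 1.23 × 1.85 = 0.9330 m³/s
w_7 = (15.7 − 13.9)/2 = 0.9 m; q_7 = 0.29 × 0.45 × 0.9 = 0.1175 m³/s
Q = Σ qᵢ = 8.856 m³/s

8.86 m³/s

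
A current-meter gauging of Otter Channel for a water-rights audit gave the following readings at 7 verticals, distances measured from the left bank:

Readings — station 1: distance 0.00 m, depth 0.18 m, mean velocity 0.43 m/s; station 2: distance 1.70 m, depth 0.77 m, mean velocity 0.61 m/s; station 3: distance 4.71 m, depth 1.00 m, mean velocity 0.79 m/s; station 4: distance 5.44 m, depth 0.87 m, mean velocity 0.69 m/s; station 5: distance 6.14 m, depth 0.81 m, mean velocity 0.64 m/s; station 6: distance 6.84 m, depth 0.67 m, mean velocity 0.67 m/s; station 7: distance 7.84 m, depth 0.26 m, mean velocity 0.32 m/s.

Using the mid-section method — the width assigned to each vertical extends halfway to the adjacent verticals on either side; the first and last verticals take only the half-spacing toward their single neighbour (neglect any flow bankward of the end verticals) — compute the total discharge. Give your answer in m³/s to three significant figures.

3.86 m³/s

w_1 = (1.70 − 0.00)/2 = 0.85 m; q_1 = 0.43 × 0.18 × 0.85 = 0.06579 m³/s
w_2 = (4.71 − 0.00)/2 = 2.355 m; q_2 = 0.61 × 0.77 × 2.355 = 1.106 m³/s
w_3 = (5.44 − 1.70)/2 = 1.87 m; q_3 = 0.79 × 1.00 × 1.87 = 1.477 m³/s
w_4 = (6.14 − 4.71)/2 = 0.715 m; q_4 = 0.69 × 0.87 × 0.715 = 0.4292 m³/s
w_5 = (6.84 − 5.44)/2 = 0.7 m; q_5 = 0.64 × 0.81 × 0.7 = 0.3629 m³/s
w_6 = (7.84 − 6.14)/2 = 0.85 m; q_6 = 0.67 × 0.67 × 0.85 = 0.3816 m³/s
w_7 = (7.84 − 6.84)/2 = 0.5 m; q_7 = 0.32 × 0.26 × 0.5 = 0.04160 m³/s
Q = Σ qᵢ = 3.864 m³/s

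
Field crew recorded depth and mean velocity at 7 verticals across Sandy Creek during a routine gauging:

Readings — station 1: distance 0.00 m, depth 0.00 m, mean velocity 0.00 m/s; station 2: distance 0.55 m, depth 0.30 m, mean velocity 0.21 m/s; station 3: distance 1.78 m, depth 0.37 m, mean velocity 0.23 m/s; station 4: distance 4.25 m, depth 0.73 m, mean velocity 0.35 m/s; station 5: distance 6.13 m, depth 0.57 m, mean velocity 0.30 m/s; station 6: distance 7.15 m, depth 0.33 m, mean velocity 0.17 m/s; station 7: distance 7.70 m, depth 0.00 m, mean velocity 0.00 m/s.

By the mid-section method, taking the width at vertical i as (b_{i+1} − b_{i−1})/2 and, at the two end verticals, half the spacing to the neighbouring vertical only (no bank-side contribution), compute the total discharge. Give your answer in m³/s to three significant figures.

w_2 = (1.78 − 0.00)/2 = 0.89 m; q_2 = 0.21 × 0.30 × 0.89 = 0.05607 m³/s
w_3 = (4.25 − 0.55)/2 = 1.85 m; q_3 = 0.23 × 0.37 × 1.85 = 0.1574 m³/s
w_4 = (6.13 − 1.78)/2 = 2.175 m; q_4 = 0.35 × 0.73 × 2.175 = 0.5557 m³/s
w_5 = (7.15 − 4.25)/2 = 1.45 m; q_5 = 0.30 × 0.57 × 1.45 = 0.2480 m³/s
w_6 = (7.70 − 6.13)/2 = 0.785 m; q_6 = 0.17 × 0.33 × 0.785 = 0.04404 m³/s
Stations 1, 7 contribute zero (depth or velocity is 0).
Q = Σ qᵢ = 1.061 m³/s

1.06 m³/s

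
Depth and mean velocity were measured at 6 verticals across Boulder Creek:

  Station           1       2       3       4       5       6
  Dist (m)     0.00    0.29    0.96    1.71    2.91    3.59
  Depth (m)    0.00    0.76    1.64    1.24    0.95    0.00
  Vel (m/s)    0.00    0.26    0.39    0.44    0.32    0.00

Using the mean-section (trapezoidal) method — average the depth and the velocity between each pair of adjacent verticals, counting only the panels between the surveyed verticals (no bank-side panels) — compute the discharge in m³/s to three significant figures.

1.27 m³/s

Panel 1-2: Δb = 0.29 m, d̄ = (0.00+0.76)/2 = 0.38, v̄ = (0.00+0.26)/2 = 0.13 → q = 0.29×0.38×0.13 = 0.01433 m³/s
Panel 2-3: Δb = 0.67 m, d̄ = (0.76+1.64)/2 = 1.2, v̄ = (0.26+0.39)/2 = 0.325 → q = 0.67×1.2×0.325 = 0.2613 m³/s
Panel 3-4: Δb = 0.75 m, d̄ = (1.64+1.24)/2 = 1.44, v̄ = (0.39+0.44)/2 = 0.415 → q = 0.75×1.44×0.415 = 0.4482 m³/s
Panel 4-5: Δb = 1.2 m, d̄ = (1.24+0.95)/2 = 1.095, v̄ = (0.44+0.32)/2 = 0.38 → q = 1.2×1.095×0.38 = 0.4993 m³/s
Panel 5-6: Δb = 0.68 m, d̄ = (0.95+0.00)/2 = 0.475, v̄ = (0.32+0.00)/2 = 0.16 → q = 0.68×0.475×0.16 = 0.05168 m³/s
Q = Σ q = 1.275 m³/s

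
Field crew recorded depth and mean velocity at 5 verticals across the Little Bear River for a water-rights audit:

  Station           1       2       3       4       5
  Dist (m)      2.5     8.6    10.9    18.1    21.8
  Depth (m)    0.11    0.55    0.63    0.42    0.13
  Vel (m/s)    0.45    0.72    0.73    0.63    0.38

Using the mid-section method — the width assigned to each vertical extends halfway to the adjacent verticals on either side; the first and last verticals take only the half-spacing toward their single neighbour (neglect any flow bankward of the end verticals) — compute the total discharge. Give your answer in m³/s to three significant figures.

w_1 = (8.6 − 2.5)/2 = 3.05 m; q_1 = 0.45 × 0.11 × 3.05 = 0.1510 m³/s
w_2 = (10.9 − 2.5)/2 = 4.2 m; q_2 = 0.72 × 0.55 × 4.2 = 1.663 m³/s
w_3 = (18.1 − 8.6)/2 = 4.75 m; q_3 = 0.73 × 0.63 × 4.75 = 2.185 m³/s
w_4 = (21.8 − 10.9)/2 = 5.45 m; q_4 = 0.63 × 0.42 × 5.45 = 1.442 m³/s
w_5 = (21.8 − 18.1)/2 = 1.85 m; q_5 = 0.38 × 0.13 × 1.85 = 0.09139 m³/s
Q = Σ qᵢ = 5.532 m³/s

5.53 m³/s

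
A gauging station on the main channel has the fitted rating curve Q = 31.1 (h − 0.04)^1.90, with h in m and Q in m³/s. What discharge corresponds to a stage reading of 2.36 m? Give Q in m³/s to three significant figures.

Q = 31.1 × (2.36 − 0.04)^1.90 = 31.1 × 2.32^1.90 = 153.9 m³/s

154 m³/s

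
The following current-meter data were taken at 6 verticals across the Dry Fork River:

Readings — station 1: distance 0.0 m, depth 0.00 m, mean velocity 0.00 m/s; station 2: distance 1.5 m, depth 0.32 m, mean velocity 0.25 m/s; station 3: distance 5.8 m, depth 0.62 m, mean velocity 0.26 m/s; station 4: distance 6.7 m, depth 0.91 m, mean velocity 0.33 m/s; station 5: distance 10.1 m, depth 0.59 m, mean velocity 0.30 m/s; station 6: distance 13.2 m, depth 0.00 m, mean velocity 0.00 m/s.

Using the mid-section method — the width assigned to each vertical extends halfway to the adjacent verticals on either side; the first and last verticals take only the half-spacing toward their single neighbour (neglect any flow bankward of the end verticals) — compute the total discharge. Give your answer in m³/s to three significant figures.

1.87 m³/s

w_2 = (5.8 − 0.0)/2 = 2.9 m; q_2 = 0.25 × 0.32 × 2.9 = 0.2320 m³/s
w_3 = (6.7 − 1.5)/2 = 2.6 m; q_3 = 0.26 × 0.62 × 2.6 = 0.4191 m³/s
w_4 = (10.1 − 5.8)/2 = 2.15 m; q_4 = 0.33 × 0.91 × 2.15 = 0.6456 m³/s
w_5 = (13.2 − 6.7)/2 = 3.25 m; q_5 = 0.30 × 0.59 × 3.25 = 0.5753 m³/s
Stations 1, 6 contribute zero (depth or velocity is 0).
Q = Σ qᵢ = 1.872 m³/s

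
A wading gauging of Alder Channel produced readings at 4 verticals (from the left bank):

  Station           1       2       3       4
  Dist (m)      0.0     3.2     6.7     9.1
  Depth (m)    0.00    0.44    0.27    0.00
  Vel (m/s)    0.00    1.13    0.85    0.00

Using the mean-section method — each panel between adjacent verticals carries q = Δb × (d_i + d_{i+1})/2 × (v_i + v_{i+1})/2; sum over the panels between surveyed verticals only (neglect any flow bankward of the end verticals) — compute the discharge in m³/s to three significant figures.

Panel 1-2: Δb = 3.2 m, d̄ = (0.00+0.44)/2 = 0.22, v̄ = (0.00+1.13)/2 = 0.565 → q = 3.2×0.22×0.565 = 0.3978 m³/s
Panel 2-3: Δb = 3.5 m, d̄ = (0.44+0.27)/2 = 0.355, v̄ = (1.13+0.85)/2 = 0.99 → q = 3.5×0.355×0.99 = 1.230 m³/s
Panel 3-4: Δb = 2.4 m, d̄ = (0.27+0.00)/2 = 0.135, v̄ = (0.85+0.00)/2 = 0.425 → q = 2.4×0.135×0.425 = 0.1377 m³/s
Q = Σ q = 1.766 m³/s

1.77 m³/s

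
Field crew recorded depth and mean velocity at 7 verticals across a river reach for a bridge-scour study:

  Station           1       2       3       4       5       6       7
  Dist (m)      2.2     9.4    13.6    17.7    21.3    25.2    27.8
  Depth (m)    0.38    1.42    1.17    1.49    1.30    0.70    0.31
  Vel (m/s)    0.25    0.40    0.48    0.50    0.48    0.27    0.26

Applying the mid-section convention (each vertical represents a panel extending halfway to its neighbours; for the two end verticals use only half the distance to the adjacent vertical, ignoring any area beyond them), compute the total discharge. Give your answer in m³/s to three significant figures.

w_1 = (9.4 − 2.2)/2 = 3.6 m; q_1 = 0.25 × 0.38 × 3.6 = 0.3420 m³/s
w_2 = (13.6 − 2.2)/2 = 5.7 m; q_2 = 0.40 × 1.42 × 5.7 = 3.238 m³/s
w_3 = (17.7 − 9.4)/2 = 4.15 m; q_3 = 0.48 × 1.17 × 4.15 = 2.331 m³/s
w_4 = (21.3 − 13.6)/2 = 3.85 m; q_4 = 0.50 × 1.49 × 3.85 = 2.868 m³/s
w_5 = (25.2 − 17.7)/2 = 3.75 m; q_5 = 0.48 × 1.30 × 3.75 = 2.340 m³/s
w_6 = (27.8 − 21.3)/2 = 3.25 m; q_6 = 0.27 × 0.70 × 3.25 = 0.6143 m³/s
w_7 = (27.8 − 25.2)/2 = 1.3 m; q_7 = 0.26 × 0.31 × 1.3 = 0.1048 m³/s
Q = Σ qᵢ = 11.84 m³/s

11.8 m³/s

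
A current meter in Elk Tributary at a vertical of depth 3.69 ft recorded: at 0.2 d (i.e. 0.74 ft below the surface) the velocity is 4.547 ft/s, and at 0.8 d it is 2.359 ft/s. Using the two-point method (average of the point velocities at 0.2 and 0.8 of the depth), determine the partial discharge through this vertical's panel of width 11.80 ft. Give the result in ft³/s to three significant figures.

v̄ = (4.547 + 2.359) / 2 = 3.453 ft/s
q = v̄ × d × w = 3.453 × 3.69 × 11.80 = 150.4 ft³/s

150 ft³/s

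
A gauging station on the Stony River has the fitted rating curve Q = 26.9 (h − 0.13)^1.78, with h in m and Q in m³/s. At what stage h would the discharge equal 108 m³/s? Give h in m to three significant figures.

2.31 m

h − h₀ = (Q/C)^(1/b) = (108/26.9)^(1/1.78) = 2.183 m
h = 0.13 + 2.183 = 2.313 m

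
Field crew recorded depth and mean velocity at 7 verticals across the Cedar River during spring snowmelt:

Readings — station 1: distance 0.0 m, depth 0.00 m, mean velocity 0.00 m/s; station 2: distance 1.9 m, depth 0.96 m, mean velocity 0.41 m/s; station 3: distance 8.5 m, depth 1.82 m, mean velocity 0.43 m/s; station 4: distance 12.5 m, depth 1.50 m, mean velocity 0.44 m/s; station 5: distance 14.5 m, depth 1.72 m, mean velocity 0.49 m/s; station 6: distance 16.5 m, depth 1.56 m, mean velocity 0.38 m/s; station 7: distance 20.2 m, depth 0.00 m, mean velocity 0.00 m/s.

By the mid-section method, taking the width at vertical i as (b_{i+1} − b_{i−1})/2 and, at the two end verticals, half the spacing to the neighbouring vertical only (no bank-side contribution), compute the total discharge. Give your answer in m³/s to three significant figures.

w_2 = (8.5 − 0.0)/2 = 4.25 m; q_2 = 0.41 × 0.96 × 4.25 = 1.673 m³/s
w_3 = (12.5 − 1.9)/2 = 5.3 m; q_3 = 0.43 × 1.82 × 5.3 = 4.148 m³/s
w_4 = (14.5 − 8.5)/2 = 3 m; q_4 = 0.44 × 1.50 × 3 = 1.980 m³/s
w_5 = (16.5 − 12.5)/2 = 2 m; q_5 = 0.49 × 1.72 × 2 = 1.686 m³/s
w_6 = (20.2 − 14.5)/2 = 2.85 m; q_6 = 0.38 × 1.56 × 2.85 = 1.689 m³/s
Stations 1, 7 contribute zero (depth or velocity is 0).
Q = Σ qᵢ = 11.18 m³/s

11.2 m³/s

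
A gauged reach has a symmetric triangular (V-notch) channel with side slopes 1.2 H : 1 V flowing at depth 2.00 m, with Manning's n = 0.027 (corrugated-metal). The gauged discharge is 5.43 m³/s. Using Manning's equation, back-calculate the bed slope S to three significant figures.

A = z·y² = 1.2×2.00² = 4.800 m²
P = 2y√(1+z²) = 2×2.00×√(1+1.2²) = 6.248 m
R = A/P = 4.800/6.248 = 0.7682 m
S = (Q·n / (1·A·R^(2/3)))² = (5.43×0.027 / (1×4.800×0.8388))² = 0.001326

0.00133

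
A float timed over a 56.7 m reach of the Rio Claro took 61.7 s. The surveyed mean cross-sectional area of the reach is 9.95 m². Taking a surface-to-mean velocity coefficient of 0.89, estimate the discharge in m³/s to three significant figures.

8.14 m³/s

v_surface = L / t̄ = 56.7 / 61.7 = 0.9190 m/s
v_mean = 0.89 × 0.9190 = 0.8179 m/s
Q = A × v_mean = 9.95 × 0.8179 = 8.138 m³/s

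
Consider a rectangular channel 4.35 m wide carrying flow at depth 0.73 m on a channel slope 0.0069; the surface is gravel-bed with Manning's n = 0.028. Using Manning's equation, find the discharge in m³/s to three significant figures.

6.30 m³/s

A = b·y = 4.35 × 0.73 = 3.176 m²
P = b + 2y = 4.35 + 2×0.73 = 5.810 m
R = A/P = 3.176/5.810 = 0.5466 m
Q = (1/n)·A·R^(2/3)·S^(1/2) = (1/0.028) × 3.176 × 0.5466^(2/3) × 0.0069^(1/2) = 6.298 m³/s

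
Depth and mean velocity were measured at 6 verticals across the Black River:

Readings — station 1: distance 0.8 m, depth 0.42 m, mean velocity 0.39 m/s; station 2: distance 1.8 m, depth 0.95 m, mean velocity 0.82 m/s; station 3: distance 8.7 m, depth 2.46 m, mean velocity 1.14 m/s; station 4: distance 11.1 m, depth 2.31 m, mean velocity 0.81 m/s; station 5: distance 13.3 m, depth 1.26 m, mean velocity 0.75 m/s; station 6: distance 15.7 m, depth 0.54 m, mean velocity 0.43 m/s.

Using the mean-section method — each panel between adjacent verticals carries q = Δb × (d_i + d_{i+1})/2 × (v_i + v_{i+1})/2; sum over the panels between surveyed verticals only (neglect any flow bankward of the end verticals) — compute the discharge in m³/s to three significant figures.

21.9 m³/s

Panel 1-2: Δb = 1 m, d̄ = (0.42+0.95)/2 = 0.685, v̄ = (0.39+0.82)/2 = 0.605 → q = 1×0.685×0.605 = 0.4144 m³/s
Panel 2-3: Δb = 6.9 m, d̄ = (0.95+2.46)/2 = 1.705, v̄ = (0.82+1.14)/2 = 0.98 → q = 6.9×1.705×0.98 = 11.53 m³/s
Panel 3-4: Δb = 2.4 m, d̄ = (2.46+2.31)/2 = 2.385, v̄ = (1.14+0.81)/2 = 0.975 → q = 2.4×2.385×0.975 = 5.581 m³/s
Panel 4-5: Δb = 2.2 m, d̄ = (2.31+1.26)/2 = 1.785, v̄ = (0.81+0.75)/2 = 0.78 → q = 2.2×1.785×0.78 = 3.063 m³/s
Panel 5-6: Δb = 2.4 m, d̄ = (1.26+0.54)/2 = 0.9, v̄ = (0.75+0.43)/2 = 0.59 → q = 2.4×0.9×0.59 = 1.274 m³/s
Q = Σ q = 21.86 m³/s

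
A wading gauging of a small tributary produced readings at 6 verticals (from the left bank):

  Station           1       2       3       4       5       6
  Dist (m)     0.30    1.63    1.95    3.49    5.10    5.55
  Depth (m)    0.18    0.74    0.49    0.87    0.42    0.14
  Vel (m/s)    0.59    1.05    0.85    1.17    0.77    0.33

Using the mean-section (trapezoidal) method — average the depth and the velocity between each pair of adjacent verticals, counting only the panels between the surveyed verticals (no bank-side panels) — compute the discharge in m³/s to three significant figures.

Panel 1-2: Δb = 1.33 m, d̄ = (0.18+0.74)/2 = 0.46, v̄ = (0.59+1.05)/2 = 0.82 → q = 1.33×0.46×0.82 = 0.5017 m³/s
Panel 2-3: Δb = 0.32 m, d̄ = (0.74+0.49)/2 = 0.615, v̄ = (1.05+0.85)/2 = 0.95 → q = 0.32×0.615×0.95 = 0.1870 m³/s
Panel 3-4: Δb = 1.54 m, d̄ = (0.49+0.87)/2 = 0.68, v̄ = (0.85+1.17)/2 = 1.01 → q = 1.54×0.68×1.01 = 1.058 m³/s
Panel 4-5: Δb = 1.61 m, d̄ = (0.87+0.42)/2 = 0.645, v̄ = (1.17+0.77)/2 = 0.97 → q = 1.61×0.645×0.97 = 1.007 m³/s
Panel 5-6: Δb = 0.45 m, d̄ = (0.42+0.14)/2 = 0.28, v̄ = (0.77+0.33)/2 = 0.55 → q = 0.45×0.28×0.55 = 0.06930 m³/s
Q = Σ q = 2.823 m³/s

2.82 m³/s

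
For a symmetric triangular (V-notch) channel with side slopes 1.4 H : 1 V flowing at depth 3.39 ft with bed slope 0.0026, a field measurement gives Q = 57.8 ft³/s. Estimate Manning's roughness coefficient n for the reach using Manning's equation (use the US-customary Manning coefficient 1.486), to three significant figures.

0.0261

A = z·y² = 1.4×3.39² = 16.09 ft²
P = 2y√(1+z²) = 2×3.39×√(1+1.4²) = 11.66 ft
R = A/P = 16.09/11.66 = 1.379 ft
n = (1.486/Q)·A·R^(2/3)·S^(1/2) = (1.486/57.8) × 16.09 × 1.239 × 0.05099 = 0.02613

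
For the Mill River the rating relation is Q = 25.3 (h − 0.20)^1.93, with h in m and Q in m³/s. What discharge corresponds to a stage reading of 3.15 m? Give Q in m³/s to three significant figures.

204 m³/s

Q = 25.3 × (3.15 − 0.20)^1.93 = 25.3 × 2.95^1.93 = 204.1 m³/s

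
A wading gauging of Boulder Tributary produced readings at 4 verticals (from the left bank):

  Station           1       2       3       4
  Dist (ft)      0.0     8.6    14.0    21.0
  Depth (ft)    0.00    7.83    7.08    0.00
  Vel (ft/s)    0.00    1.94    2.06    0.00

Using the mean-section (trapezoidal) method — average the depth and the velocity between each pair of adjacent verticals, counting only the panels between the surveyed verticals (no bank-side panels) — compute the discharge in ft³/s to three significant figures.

139 ft³/s

Panel 1-2: Δb = 8.6 ft, d̄ = (0.00+7.83)/2 = 3.915, v̄ = (0.00+1.94)/2 = 0.97 → q = 8.6×3.915×0.97 = 32.66 ft³/s
Panel 2-3: Δb = 5.4 ft, d̄ = (7.83+7.08)/2 = 7.455, v̄ = (1.94+2.06)/2 = 2 → q = 5.4×7.455×2 = 80.51 ft³/s
Panel 3-4: Δb = 7 ft, d̄ = (7.08+0.00)/2 = 3.54, v̄ = (2.06+0.00)/2 = 1.03 → q = 7×3.54×1.03 = 25.52 ft³/s
Q = Σ q = 138.7 ft³/s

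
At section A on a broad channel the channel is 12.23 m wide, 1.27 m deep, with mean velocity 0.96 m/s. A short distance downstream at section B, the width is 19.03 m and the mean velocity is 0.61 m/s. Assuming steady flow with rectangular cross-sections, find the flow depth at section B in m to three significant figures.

1.28 m

Q = A₁V₁ = (12.23×1.27) × 0.96 = 14.91 m³/s
d₂ = Q/(b₂ V₂) = 14.91/(19.03×0.61) = 1.284 m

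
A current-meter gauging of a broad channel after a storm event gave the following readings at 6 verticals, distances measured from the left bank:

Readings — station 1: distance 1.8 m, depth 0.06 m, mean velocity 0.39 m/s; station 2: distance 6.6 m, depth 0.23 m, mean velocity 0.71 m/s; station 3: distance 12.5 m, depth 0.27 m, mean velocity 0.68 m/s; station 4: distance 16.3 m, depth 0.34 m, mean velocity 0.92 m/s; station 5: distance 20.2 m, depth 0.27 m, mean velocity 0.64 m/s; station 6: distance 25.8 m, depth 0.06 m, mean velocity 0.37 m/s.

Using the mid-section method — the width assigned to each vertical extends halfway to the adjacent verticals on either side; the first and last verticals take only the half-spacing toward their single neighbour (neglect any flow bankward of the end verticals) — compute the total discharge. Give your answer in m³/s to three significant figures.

w_1 = (6.6 − 1.8)/2 = 2.4 m; q_1 = 0.39 × 0.06 × 2.4 = 0.05616 m³/s
w_2 = (12.5 − 1.8)/2 = 5.35 m; q_2 = 0.71 × 0.23 × 5.35 = 0.8737 m³/s
w_3 = (16.3 − 6.6)/2 = 4.85 m; q_3 = 0.68 × 0.27 × 4.85 = 0.8905 m³/s
w_4 = (20.2 − 12.5)/2 = 3.85 m; q_4 = 0.92 × 0.34 × 3.85 = 1.204 m³/s
w_5 = (25.8 − 16.3)/2 = 4.75 m; q_5 = 0.64 × 0.27 × 4.75 = 0.8208 m³/s
w_6 = (25.8 − 20.2)/2 = 2.8 m; q_6 = 0.37 × 0.06 × 2.8 = 0.06216 m³/s
Q = Σ qᵢ = 3.908 m³/s

3.91 m³/s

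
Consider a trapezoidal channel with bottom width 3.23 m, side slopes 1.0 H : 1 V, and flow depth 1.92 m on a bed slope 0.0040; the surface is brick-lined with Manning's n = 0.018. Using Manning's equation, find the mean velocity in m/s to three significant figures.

3.84 m/s

A = (b + z·y)·y = (3.23 + 1.0×1.92)×1.92 = 9.888 m²
P = b + 2y√(1+z²) = 3.23 + 2×1.92×√(1+1.0²) = 8.661 m
R = A/P = 9.888/8.661 = 1.142 m
Q = (1/n)·A·R^(2/3)·S^(1/2) = (1/0.018) × 9.888 × 1.142^(2/3) × 0.0040^(1/2) = 37.95 m³/s
V = Q/A = 37.95/9.888 = 3.838 m/s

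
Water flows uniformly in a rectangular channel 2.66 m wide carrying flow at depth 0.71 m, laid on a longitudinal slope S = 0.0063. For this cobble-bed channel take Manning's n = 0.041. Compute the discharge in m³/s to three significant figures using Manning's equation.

2.19 m³/s

A = b·y = 2.66 × 0.71 = 1.889 m²
P = b + 2y = 2.66 + 2×0.71 = 4.080 m
R = A/P = 1.889/4.080 = 0.4629 m
Q = (1/n)·A·R^(2/3)·S^(1/2) = (1/0.041) × 1.889 × 0.4629^(2/3) × 0.0063^(1/2) = 2.188 m³/s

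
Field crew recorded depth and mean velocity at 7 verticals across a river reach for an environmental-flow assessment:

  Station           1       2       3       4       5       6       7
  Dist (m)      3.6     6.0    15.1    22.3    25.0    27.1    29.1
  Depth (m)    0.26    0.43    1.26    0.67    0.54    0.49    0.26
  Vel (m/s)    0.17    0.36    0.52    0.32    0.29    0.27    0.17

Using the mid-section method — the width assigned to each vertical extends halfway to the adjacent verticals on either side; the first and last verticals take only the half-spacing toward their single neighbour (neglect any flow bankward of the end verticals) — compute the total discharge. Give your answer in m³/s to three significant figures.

w_1 = (6.0 − 3.6)/2 = 1.2 m; q_1 = 0.17 × 0.26 × 1.2 = 0.05304 m³/s
w_2 = (15.1 − 3.6)/2 = 5.75 m; q_2 = 0.36 × 0.43 × 5.75 = 0.8901 m³/s
w_3 = (22.3 − 6.0)/2 = 8.15 m; q_3 = 0.52 × 1.26 × 8.15 = 5.340 m³/s
w_4 = (25.0 − 15.1)/2 = 4.95 m; q_4 = 0.32 × 0.67 × 4.95 = 1.061 m³/s
w_5 = (27.1 − 22.3)/2 = 2.4 m; q_5 = 0.29 × 0.54 × 2.4 = 0.3758 m³/s
w_6 = (29.1 − 25.0)/2 = 2.05 m; q_6 = 0.27 × 0.49 × 2.05 = 0.2712 m³/s
w_7 = (29.1 − 27.1)/2 = 1 m; q_7 = 0.17 × 0.26 × 1 = 0.04420 m³/s
Q = Σ qᵢ = 8.036 m³/s

8.04 m³/s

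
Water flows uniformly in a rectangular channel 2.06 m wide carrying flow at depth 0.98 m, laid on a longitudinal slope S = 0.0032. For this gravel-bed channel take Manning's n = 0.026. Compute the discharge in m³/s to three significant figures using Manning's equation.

A = b·y = 2.06 × 0.98 = 2.019 m²
P = b + 2y = 2.06 + 2×0.98 = 4.020 m
R = A/P = 2.019/4.020 = 0.5022 m
Q = (1/n)·A·R^(2/3)·S^(1/2) = (1/0.026) × 2.019 × 0.5022^(2/3) × 0.0032^(1/2) = 2.775 m³/s

2.78 m³/s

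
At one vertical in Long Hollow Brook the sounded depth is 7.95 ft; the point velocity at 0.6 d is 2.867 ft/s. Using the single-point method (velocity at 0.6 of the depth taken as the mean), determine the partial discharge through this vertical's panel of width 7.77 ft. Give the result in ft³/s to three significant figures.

177 ft³/s

v̄ = v₀.₆ = 2.867 ft/s
q = v̄ × d × w = 2.867 × 7.95 × 7.77 = 177.1 ft³/s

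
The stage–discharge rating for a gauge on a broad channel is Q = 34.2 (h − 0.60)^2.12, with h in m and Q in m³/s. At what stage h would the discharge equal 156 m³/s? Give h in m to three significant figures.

h − h₀ = (Q/C)^(1/b) = (156/34.2)^(1/2.12) = 2.046 m
h = 0.60 + 2.046 = 2.646 m

2.65 m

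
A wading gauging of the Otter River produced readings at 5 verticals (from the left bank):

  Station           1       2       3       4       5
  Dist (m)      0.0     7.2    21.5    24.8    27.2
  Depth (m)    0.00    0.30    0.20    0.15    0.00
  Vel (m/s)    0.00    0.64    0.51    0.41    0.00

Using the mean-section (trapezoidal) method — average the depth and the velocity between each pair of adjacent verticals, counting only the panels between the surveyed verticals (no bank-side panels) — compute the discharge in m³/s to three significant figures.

2.70 m³/s

Panel 1-2: Δb = 7.2 m, d̄ = (0.00+0.30)/2 = 0.15, v̄ = (0.00+0.64)/2 = 0.32 → q = 7.2×0.15×0.32 = 0.3456 m³/s
Panel 2-3: Δb = 14.3 m, d̄ = (0.30+0.20)/2 = 0.25, v̄ = (0.64+0.51)/2 = 0.575 → q = 14.3×0.25×0.575 = 2.056 m³/s
Panel 3-4: Δb = 3.3 m, d̄ = (0.20+0.15)/2 = 0.175, v̄ = (0.51+0.41)/2 = 0.46 → q = 3.3×0.175×0.46 = 0.2657 m³/s
Panel 4-5: Δb = 2.4 m, d̄ = (0.15+0.00)/2 = 0.075, v̄ = (0.41+0.00)/2 = 0.205 → q = 2.4×0.075×0.205 = 0.03690 m³/s
Q = Σ q = 2.704 m³/s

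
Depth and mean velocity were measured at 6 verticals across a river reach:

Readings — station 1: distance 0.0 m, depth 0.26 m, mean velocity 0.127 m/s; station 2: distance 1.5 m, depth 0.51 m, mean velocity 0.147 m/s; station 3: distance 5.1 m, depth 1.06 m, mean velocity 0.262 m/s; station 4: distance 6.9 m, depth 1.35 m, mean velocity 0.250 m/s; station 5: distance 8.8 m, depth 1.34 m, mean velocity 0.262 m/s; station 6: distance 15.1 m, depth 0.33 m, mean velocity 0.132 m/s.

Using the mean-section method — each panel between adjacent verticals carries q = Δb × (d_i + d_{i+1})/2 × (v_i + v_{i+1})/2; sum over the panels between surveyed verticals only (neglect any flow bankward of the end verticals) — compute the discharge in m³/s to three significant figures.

Panel 1-2: Δb = 1.5 m, d̄ = (0.26+0.51)/2 = 0.385, v̄ = (0.127+0.147)/2 = 0.137 → q = 1.5×0.385×0.137 = 0.07912 m³/s
Panel 2-3: Δb = 3.6 m, d̄ = (0.51+1.06)/2 = 0.785, v̄ = (0.147+0.262)/2 = 0.2045 → q = 3.6×0.785×0.2045 = 0.5779 m³/s
Panel 3-4: Δb = 1.8 m, d̄ = (1.06+1.35)/2 = 1.205, v̄ = (0.262+0.250)/2 = 0.256 → q = 1.8×1.205×0.256 = 0.5553 m³/s
Panel 4-5: Δb = 1.9 m, d̄ = (1.35+1.34)/2 = 1.345, v̄ = (0.250+0.262)/2 = 0.256 → q = 1.9×1.345×0.256 = 0.6542 m³/s
Panel 5-6: Δb = 6.3 m, d̄ = (1.34+0.33)/2 = 0.835, v̄ = (0.262+0.132)/2 = 0.197 → q = 6.3×0.835×0.197 = 1.036 m³/s
Q = Σ q = 2.903 m³/s

2.90 m³/s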